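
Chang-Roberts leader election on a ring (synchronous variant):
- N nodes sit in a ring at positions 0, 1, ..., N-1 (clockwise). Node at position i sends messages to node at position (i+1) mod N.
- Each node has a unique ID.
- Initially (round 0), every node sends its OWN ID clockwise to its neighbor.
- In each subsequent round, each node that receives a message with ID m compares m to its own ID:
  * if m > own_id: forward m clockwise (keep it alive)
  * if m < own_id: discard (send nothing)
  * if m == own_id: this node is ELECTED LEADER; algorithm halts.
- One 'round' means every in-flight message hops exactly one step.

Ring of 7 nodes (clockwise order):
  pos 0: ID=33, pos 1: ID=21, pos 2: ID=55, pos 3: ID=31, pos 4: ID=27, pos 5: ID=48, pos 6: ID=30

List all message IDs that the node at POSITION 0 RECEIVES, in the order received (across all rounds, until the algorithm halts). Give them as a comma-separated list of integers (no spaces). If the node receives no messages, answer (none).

Answer: 30,48,55

Derivation:
Round 1: pos1(id21) recv 33: fwd; pos2(id55) recv 21: drop; pos3(id31) recv 55: fwd; pos4(id27) recv 31: fwd; pos5(id48) recv 27: drop; pos6(id30) recv 48: fwd; pos0(id33) recv 30: drop
Round 2: pos2(id55) recv 33: drop; pos4(id27) recv 55: fwd; pos5(id48) recv 31: drop; pos0(id33) recv 48: fwd
Round 3: pos5(id48) recv 55: fwd; pos1(id21) recv 48: fwd
Round 4: pos6(id30) recv 55: fwd; pos2(id55) recv 48: drop
Round 5: pos0(id33) recv 55: fwd
Round 6: pos1(id21) recv 55: fwd
Round 7: pos2(id55) recv 55: ELECTED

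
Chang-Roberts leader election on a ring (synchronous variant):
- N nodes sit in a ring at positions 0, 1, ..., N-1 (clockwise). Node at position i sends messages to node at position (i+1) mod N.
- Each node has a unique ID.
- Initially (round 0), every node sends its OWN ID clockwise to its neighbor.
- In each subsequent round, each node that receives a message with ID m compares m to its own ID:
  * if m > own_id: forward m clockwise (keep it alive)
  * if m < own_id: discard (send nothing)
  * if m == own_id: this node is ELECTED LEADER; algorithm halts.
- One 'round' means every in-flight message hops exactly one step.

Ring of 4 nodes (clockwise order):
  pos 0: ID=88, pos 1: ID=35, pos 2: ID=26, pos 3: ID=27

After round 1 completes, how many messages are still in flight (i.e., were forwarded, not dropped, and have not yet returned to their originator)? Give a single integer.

Answer: 2

Derivation:
Round 1: pos1(id35) recv 88: fwd; pos2(id26) recv 35: fwd; pos3(id27) recv 26: drop; pos0(id88) recv 27: drop
After round 1: 2 messages still in flight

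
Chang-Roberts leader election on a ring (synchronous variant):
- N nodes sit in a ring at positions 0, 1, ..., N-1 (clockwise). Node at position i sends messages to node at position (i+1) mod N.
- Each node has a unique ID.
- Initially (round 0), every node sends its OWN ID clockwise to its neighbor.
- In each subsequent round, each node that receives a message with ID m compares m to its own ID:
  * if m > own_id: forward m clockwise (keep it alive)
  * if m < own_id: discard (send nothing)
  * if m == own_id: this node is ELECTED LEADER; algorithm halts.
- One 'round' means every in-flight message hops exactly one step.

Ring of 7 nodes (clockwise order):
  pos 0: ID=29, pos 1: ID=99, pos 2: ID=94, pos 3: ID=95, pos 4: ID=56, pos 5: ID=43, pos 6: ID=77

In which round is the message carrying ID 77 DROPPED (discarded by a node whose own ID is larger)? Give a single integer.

Answer: 2

Derivation:
Round 1: pos1(id99) recv 29: drop; pos2(id94) recv 99: fwd; pos3(id95) recv 94: drop; pos4(id56) recv 95: fwd; pos5(id43) recv 56: fwd; pos6(id77) recv 43: drop; pos0(id29) recv 77: fwd
Round 2: pos3(id95) recv 99: fwd; pos5(id43) recv 95: fwd; pos6(id77) recv 56: drop; pos1(id99) recv 77: drop
Round 3: pos4(id56) recv 99: fwd; pos6(id77) recv 95: fwd
Round 4: pos5(id43) recv 99: fwd; pos0(id29) recv 95: fwd
Round 5: pos6(id77) recv 99: fwd; pos1(id99) recv 95: drop
Round 6: pos0(id29) recv 99: fwd
Round 7: pos1(id99) recv 99: ELECTED
Message ID 77 originates at pos 6; dropped at pos 1 in round 2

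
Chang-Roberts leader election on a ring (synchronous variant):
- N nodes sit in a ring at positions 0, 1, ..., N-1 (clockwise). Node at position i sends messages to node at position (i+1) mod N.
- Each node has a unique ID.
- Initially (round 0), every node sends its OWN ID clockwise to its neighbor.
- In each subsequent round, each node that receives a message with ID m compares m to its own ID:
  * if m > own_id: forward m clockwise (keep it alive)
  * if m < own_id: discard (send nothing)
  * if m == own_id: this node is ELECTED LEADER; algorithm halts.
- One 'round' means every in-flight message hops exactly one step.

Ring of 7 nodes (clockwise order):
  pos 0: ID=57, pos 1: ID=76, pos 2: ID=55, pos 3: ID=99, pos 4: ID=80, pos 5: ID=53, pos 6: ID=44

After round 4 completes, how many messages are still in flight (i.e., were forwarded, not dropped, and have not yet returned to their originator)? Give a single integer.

Round 1: pos1(id76) recv 57: drop; pos2(id55) recv 76: fwd; pos3(id99) recv 55: drop; pos4(id80) recv 99: fwd; pos5(id53) recv 80: fwd; pos6(id44) recv 53: fwd; pos0(id57) recv 44: drop
Round 2: pos3(id99) recv 76: drop; pos5(id53) recv 99: fwd; pos6(id44) recv 80: fwd; pos0(id57) recv 53: drop
Round 3: pos6(id44) recv 99: fwd; pos0(id57) recv 80: fwd
Round 4: pos0(id57) recv 99: fwd; pos1(id76) recv 80: fwd
After round 4: 2 messages still in flight

Answer: 2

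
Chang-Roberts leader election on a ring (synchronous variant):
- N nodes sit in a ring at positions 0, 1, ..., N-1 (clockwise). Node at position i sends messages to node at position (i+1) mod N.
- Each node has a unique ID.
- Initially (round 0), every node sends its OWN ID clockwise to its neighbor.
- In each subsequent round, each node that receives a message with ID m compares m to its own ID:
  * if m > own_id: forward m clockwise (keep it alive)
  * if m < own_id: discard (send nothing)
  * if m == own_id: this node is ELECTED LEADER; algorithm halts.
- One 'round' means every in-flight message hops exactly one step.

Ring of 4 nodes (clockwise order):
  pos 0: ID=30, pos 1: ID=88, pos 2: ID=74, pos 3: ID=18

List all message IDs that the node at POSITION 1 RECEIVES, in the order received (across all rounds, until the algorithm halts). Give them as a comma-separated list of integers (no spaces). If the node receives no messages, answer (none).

Round 1: pos1(id88) recv 30: drop; pos2(id74) recv 88: fwd; pos3(id18) recv 74: fwd; pos0(id30) recv 18: drop
Round 2: pos3(id18) recv 88: fwd; pos0(id30) recv 74: fwd
Round 3: pos0(id30) recv 88: fwd; pos1(id88) recv 74: drop
Round 4: pos1(id88) recv 88: ELECTED

Answer: 30,74,88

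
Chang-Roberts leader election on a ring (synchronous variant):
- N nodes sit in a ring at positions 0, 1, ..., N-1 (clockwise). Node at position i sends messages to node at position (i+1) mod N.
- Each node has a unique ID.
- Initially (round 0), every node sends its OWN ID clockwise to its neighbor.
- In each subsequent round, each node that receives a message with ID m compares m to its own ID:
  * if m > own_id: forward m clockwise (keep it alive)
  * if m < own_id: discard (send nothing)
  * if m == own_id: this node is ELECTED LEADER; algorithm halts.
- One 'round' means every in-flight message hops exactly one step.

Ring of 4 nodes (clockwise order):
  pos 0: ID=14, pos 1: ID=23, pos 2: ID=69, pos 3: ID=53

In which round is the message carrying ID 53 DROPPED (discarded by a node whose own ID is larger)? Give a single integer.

Answer: 3

Derivation:
Round 1: pos1(id23) recv 14: drop; pos2(id69) recv 23: drop; pos3(id53) recv 69: fwd; pos0(id14) recv 53: fwd
Round 2: pos0(id14) recv 69: fwd; pos1(id23) recv 53: fwd
Round 3: pos1(id23) recv 69: fwd; pos2(id69) recv 53: drop
Round 4: pos2(id69) recv 69: ELECTED
Message ID 53 originates at pos 3; dropped at pos 2 in round 3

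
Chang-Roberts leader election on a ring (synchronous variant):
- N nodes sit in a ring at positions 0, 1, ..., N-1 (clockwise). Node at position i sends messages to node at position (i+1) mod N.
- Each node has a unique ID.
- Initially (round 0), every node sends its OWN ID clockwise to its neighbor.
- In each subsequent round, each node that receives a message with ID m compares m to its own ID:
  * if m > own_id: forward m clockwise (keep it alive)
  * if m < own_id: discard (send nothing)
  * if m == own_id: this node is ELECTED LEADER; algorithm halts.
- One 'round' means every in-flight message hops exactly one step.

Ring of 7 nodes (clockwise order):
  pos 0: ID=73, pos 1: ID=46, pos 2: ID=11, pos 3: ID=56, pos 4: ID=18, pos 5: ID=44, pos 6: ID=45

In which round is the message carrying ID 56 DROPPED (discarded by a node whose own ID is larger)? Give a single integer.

Answer: 4

Derivation:
Round 1: pos1(id46) recv 73: fwd; pos2(id11) recv 46: fwd; pos3(id56) recv 11: drop; pos4(id18) recv 56: fwd; pos5(id44) recv 18: drop; pos6(id45) recv 44: drop; pos0(id73) recv 45: drop
Round 2: pos2(id11) recv 73: fwd; pos3(id56) recv 46: drop; pos5(id44) recv 56: fwd
Round 3: pos3(id56) recv 73: fwd; pos6(id45) recv 56: fwd
Round 4: pos4(id18) recv 73: fwd; pos0(id73) recv 56: drop
Round 5: pos5(id44) recv 73: fwd
Round 6: pos6(id45) recv 73: fwd
Round 7: pos0(id73) recv 73: ELECTED
Message ID 56 originates at pos 3; dropped at pos 0 in round 4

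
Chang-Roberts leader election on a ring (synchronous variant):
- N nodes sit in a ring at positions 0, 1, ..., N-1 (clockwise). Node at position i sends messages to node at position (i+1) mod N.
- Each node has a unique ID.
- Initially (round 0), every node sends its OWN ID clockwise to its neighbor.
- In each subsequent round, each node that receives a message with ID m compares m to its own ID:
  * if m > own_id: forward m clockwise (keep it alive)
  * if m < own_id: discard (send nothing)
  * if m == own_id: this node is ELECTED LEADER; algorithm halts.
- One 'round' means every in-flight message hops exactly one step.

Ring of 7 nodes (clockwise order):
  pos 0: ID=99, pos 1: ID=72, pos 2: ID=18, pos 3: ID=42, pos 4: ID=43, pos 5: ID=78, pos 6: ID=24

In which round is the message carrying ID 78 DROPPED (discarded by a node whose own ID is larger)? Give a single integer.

Round 1: pos1(id72) recv 99: fwd; pos2(id18) recv 72: fwd; pos3(id42) recv 18: drop; pos4(id43) recv 42: drop; pos5(id78) recv 43: drop; pos6(id24) recv 78: fwd; pos0(id99) recv 24: drop
Round 2: pos2(id18) recv 99: fwd; pos3(id42) recv 72: fwd; pos0(id99) recv 78: drop
Round 3: pos3(id42) recv 99: fwd; pos4(id43) recv 72: fwd
Round 4: pos4(id43) recv 99: fwd; pos5(id78) recv 72: drop
Round 5: pos5(id78) recv 99: fwd
Round 6: pos6(id24) recv 99: fwd
Round 7: pos0(id99) recv 99: ELECTED
Message ID 78 originates at pos 5; dropped at pos 0 in round 2

Answer: 2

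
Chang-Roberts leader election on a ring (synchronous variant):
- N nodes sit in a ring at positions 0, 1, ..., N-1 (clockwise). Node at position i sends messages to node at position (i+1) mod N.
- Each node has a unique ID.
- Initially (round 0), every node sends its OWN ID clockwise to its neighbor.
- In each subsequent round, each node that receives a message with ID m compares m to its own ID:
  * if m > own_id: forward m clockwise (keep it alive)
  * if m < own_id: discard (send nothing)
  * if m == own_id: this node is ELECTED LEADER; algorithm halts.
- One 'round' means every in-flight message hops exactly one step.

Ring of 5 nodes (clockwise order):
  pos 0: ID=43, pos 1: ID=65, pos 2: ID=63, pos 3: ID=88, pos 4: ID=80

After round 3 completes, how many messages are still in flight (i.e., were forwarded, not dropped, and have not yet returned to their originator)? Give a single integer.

Answer: 2

Derivation:
Round 1: pos1(id65) recv 43: drop; pos2(id63) recv 65: fwd; pos3(id88) recv 63: drop; pos4(id80) recv 88: fwd; pos0(id43) recv 80: fwd
Round 2: pos3(id88) recv 65: drop; pos0(id43) recv 88: fwd; pos1(id65) recv 80: fwd
Round 3: pos1(id65) recv 88: fwd; pos2(id63) recv 80: fwd
After round 3: 2 messages still in flight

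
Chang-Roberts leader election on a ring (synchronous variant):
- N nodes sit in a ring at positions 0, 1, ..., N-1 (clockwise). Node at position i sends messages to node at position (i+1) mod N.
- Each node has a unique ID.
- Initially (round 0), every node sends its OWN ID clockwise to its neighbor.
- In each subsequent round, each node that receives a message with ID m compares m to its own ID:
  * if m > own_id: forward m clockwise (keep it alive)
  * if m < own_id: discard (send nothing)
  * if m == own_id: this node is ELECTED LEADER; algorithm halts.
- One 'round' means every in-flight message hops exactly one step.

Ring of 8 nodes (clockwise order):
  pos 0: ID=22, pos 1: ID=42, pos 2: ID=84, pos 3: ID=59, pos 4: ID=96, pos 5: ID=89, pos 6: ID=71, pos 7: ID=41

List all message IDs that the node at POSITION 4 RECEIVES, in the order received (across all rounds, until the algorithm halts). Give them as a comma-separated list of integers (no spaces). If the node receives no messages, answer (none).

Answer: 59,84,89,96

Derivation:
Round 1: pos1(id42) recv 22: drop; pos2(id84) recv 42: drop; pos3(id59) recv 84: fwd; pos4(id96) recv 59: drop; pos5(id89) recv 96: fwd; pos6(id71) recv 89: fwd; pos7(id41) recv 71: fwd; pos0(id22) recv 41: fwd
Round 2: pos4(id96) recv 84: drop; pos6(id71) recv 96: fwd; pos7(id41) recv 89: fwd; pos0(id22) recv 71: fwd; pos1(id42) recv 41: drop
Round 3: pos7(id41) recv 96: fwd; pos0(id22) recv 89: fwd; pos1(id42) recv 71: fwd
Round 4: pos0(id22) recv 96: fwd; pos1(id42) recv 89: fwd; pos2(id84) recv 71: drop
Round 5: pos1(id42) recv 96: fwd; pos2(id84) recv 89: fwd
Round 6: pos2(id84) recv 96: fwd; pos3(id59) recv 89: fwd
Round 7: pos3(id59) recv 96: fwd; pos4(id96) recv 89: drop
Round 8: pos4(id96) recv 96: ELECTED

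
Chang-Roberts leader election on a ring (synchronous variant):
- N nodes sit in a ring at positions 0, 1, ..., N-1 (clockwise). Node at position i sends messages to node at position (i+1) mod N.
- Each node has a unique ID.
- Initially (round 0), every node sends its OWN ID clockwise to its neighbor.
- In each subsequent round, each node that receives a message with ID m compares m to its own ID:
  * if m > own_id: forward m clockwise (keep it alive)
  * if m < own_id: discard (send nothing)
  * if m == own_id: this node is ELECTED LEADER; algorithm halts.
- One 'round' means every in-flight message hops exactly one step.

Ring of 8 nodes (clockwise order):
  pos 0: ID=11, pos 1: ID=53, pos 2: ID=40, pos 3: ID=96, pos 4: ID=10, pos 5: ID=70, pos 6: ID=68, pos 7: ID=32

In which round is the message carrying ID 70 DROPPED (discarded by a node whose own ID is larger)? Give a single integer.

Round 1: pos1(id53) recv 11: drop; pos2(id40) recv 53: fwd; pos3(id96) recv 40: drop; pos4(id10) recv 96: fwd; pos5(id70) recv 10: drop; pos6(id68) recv 70: fwd; pos7(id32) recv 68: fwd; pos0(id11) recv 32: fwd
Round 2: pos3(id96) recv 53: drop; pos5(id70) recv 96: fwd; pos7(id32) recv 70: fwd; pos0(id11) recv 68: fwd; pos1(id53) recv 32: drop
Round 3: pos6(id68) recv 96: fwd; pos0(id11) recv 70: fwd; pos1(id53) recv 68: fwd
Round 4: pos7(id32) recv 96: fwd; pos1(id53) recv 70: fwd; pos2(id40) recv 68: fwd
Round 5: pos0(id11) recv 96: fwd; pos2(id40) recv 70: fwd; pos3(id96) recv 68: drop
Round 6: pos1(id53) recv 96: fwd; pos3(id96) recv 70: drop
Round 7: pos2(id40) recv 96: fwd
Round 8: pos3(id96) recv 96: ELECTED
Message ID 70 originates at pos 5; dropped at pos 3 in round 6

Answer: 6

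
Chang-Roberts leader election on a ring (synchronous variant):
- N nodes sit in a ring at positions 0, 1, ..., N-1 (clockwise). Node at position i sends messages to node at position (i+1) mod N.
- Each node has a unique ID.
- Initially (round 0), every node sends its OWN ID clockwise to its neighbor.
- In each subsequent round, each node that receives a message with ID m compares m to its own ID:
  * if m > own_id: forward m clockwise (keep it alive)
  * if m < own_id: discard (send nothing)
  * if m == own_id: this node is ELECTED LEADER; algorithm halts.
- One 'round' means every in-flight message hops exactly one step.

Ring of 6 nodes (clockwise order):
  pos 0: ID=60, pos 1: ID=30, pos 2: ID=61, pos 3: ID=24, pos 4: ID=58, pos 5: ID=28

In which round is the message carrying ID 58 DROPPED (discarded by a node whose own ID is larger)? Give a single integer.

Round 1: pos1(id30) recv 60: fwd; pos2(id61) recv 30: drop; pos3(id24) recv 61: fwd; pos4(id58) recv 24: drop; pos5(id28) recv 58: fwd; pos0(id60) recv 28: drop
Round 2: pos2(id61) recv 60: drop; pos4(id58) recv 61: fwd; pos0(id60) recv 58: drop
Round 3: pos5(id28) recv 61: fwd
Round 4: pos0(id60) recv 61: fwd
Round 5: pos1(id30) recv 61: fwd
Round 6: pos2(id61) recv 61: ELECTED
Message ID 58 originates at pos 4; dropped at pos 0 in round 2

Answer: 2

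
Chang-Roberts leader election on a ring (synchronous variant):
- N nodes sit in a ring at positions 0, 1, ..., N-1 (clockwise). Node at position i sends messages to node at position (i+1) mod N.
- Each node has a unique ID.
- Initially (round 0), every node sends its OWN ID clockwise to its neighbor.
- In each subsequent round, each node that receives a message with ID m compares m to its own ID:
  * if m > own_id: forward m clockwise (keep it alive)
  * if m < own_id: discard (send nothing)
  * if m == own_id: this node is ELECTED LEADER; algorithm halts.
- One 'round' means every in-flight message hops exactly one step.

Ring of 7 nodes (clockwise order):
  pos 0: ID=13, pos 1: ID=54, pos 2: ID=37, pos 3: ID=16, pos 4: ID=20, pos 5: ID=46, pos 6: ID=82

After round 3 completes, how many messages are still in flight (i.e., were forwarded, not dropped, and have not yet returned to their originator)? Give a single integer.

Answer: 2

Derivation:
Round 1: pos1(id54) recv 13: drop; pos2(id37) recv 54: fwd; pos3(id16) recv 37: fwd; pos4(id20) recv 16: drop; pos5(id46) recv 20: drop; pos6(id82) recv 46: drop; pos0(id13) recv 82: fwd
Round 2: pos3(id16) recv 54: fwd; pos4(id20) recv 37: fwd; pos1(id54) recv 82: fwd
Round 3: pos4(id20) recv 54: fwd; pos5(id46) recv 37: drop; pos2(id37) recv 82: fwd
After round 3: 2 messages still in flight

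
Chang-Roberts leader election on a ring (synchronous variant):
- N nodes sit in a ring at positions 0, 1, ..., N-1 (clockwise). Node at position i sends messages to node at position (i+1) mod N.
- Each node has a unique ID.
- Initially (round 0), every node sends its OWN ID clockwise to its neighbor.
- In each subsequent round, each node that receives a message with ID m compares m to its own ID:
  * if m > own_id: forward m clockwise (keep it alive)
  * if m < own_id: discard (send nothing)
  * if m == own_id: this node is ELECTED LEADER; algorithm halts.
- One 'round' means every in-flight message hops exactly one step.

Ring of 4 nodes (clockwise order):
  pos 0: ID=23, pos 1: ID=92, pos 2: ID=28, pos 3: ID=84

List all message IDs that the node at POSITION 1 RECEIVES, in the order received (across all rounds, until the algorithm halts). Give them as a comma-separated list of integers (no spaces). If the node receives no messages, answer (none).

Round 1: pos1(id92) recv 23: drop; pos2(id28) recv 92: fwd; pos3(id84) recv 28: drop; pos0(id23) recv 84: fwd
Round 2: pos3(id84) recv 92: fwd; pos1(id92) recv 84: drop
Round 3: pos0(id23) recv 92: fwd
Round 4: pos1(id92) recv 92: ELECTED

Answer: 23,84,92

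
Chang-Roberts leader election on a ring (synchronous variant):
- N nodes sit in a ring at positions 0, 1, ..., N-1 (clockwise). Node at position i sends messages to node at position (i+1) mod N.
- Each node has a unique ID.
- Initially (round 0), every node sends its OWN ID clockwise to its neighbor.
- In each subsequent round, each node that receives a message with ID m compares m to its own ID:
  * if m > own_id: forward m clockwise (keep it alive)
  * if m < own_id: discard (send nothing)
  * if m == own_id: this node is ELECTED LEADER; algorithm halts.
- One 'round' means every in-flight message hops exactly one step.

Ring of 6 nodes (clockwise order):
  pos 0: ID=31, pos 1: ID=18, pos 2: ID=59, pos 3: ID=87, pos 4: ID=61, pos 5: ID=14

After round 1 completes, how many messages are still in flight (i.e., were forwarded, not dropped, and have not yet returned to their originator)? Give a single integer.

Answer: 3

Derivation:
Round 1: pos1(id18) recv 31: fwd; pos2(id59) recv 18: drop; pos3(id87) recv 59: drop; pos4(id61) recv 87: fwd; pos5(id14) recv 61: fwd; pos0(id31) recv 14: drop
After round 1: 3 messages still in flight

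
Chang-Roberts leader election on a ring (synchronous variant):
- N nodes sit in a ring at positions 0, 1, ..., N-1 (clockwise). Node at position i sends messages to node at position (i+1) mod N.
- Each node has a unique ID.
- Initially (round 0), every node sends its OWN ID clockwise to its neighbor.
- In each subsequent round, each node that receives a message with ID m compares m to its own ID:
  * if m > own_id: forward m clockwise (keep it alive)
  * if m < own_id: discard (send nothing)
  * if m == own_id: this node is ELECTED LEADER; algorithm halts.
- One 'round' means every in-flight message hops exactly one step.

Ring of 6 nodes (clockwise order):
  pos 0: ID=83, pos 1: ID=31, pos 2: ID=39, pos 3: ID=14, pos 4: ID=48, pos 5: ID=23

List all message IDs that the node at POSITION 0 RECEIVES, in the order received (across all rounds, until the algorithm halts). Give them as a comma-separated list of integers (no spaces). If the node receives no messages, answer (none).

Answer: 23,48,83

Derivation:
Round 1: pos1(id31) recv 83: fwd; pos2(id39) recv 31: drop; pos3(id14) recv 39: fwd; pos4(id48) recv 14: drop; pos5(id23) recv 48: fwd; pos0(id83) recv 23: drop
Round 2: pos2(id39) recv 83: fwd; pos4(id48) recv 39: drop; pos0(id83) recv 48: drop
Round 3: pos3(id14) recv 83: fwd
Round 4: pos4(id48) recv 83: fwd
Round 5: pos5(id23) recv 83: fwd
Round 6: pos0(id83) recv 83: ELECTED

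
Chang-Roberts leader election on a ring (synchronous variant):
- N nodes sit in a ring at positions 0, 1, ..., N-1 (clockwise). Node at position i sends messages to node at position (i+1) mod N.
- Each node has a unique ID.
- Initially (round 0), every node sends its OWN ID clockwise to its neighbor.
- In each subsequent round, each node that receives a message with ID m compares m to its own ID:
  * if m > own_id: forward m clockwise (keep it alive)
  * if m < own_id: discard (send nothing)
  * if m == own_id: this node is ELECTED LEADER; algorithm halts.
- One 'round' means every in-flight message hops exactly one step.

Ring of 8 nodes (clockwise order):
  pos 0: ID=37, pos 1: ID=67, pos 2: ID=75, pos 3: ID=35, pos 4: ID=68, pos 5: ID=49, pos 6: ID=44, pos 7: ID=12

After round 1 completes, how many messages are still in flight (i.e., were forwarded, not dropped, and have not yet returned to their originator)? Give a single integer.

Round 1: pos1(id67) recv 37: drop; pos2(id75) recv 67: drop; pos3(id35) recv 75: fwd; pos4(id68) recv 35: drop; pos5(id49) recv 68: fwd; pos6(id44) recv 49: fwd; pos7(id12) recv 44: fwd; pos0(id37) recv 12: drop
After round 1: 4 messages still in flight

Answer: 4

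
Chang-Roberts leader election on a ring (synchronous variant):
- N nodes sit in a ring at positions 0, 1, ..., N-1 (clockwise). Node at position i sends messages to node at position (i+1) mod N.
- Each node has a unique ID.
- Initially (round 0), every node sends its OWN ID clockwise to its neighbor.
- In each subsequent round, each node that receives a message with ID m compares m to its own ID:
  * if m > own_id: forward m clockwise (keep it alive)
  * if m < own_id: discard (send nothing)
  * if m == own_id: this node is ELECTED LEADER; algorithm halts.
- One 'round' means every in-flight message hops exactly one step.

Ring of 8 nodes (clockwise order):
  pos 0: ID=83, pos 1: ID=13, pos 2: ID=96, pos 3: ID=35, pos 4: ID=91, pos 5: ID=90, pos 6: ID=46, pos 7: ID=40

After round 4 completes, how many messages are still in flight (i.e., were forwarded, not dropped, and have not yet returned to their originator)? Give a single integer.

Round 1: pos1(id13) recv 83: fwd; pos2(id96) recv 13: drop; pos3(id35) recv 96: fwd; pos4(id91) recv 35: drop; pos5(id90) recv 91: fwd; pos6(id46) recv 90: fwd; pos7(id40) recv 46: fwd; pos0(id83) recv 40: drop
Round 2: pos2(id96) recv 83: drop; pos4(id91) recv 96: fwd; pos6(id46) recv 91: fwd; pos7(id40) recv 90: fwd; pos0(id83) recv 46: drop
Round 3: pos5(id90) recv 96: fwd; pos7(id40) recv 91: fwd; pos0(id83) recv 90: fwd
Round 4: pos6(id46) recv 96: fwd; pos0(id83) recv 91: fwd; pos1(id13) recv 90: fwd
After round 4: 3 messages still in flight

Answer: 3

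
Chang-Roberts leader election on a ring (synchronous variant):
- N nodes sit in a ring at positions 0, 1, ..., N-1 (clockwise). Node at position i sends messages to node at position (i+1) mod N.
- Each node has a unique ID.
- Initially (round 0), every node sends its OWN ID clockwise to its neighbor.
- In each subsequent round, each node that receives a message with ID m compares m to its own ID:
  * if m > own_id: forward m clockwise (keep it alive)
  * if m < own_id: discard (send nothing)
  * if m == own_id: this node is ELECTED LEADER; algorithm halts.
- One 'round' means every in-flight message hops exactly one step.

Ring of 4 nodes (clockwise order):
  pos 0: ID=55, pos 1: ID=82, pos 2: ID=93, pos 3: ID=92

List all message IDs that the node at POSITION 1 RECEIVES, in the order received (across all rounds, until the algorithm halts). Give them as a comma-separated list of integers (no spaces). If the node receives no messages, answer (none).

Answer: 55,92,93

Derivation:
Round 1: pos1(id82) recv 55: drop; pos2(id93) recv 82: drop; pos3(id92) recv 93: fwd; pos0(id55) recv 92: fwd
Round 2: pos0(id55) recv 93: fwd; pos1(id82) recv 92: fwd
Round 3: pos1(id82) recv 93: fwd; pos2(id93) recv 92: drop
Round 4: pos2(id93) recv 93: ELECTED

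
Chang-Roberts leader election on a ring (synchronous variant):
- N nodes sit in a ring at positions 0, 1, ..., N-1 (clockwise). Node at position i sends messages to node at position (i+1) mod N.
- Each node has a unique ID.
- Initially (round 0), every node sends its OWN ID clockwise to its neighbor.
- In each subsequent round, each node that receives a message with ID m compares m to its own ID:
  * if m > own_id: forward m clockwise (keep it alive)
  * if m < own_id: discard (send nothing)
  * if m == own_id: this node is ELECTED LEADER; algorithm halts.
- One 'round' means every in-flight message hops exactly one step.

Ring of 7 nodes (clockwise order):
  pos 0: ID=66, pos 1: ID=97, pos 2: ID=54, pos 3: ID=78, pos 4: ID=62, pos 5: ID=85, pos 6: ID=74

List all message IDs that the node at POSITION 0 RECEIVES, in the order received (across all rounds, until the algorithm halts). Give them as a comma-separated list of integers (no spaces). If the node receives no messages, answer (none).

Answer: 74,85,97

Derivation:
Round 1: pos1(id97) recv 66: drop; pos2(id54) recv 97: fwd; pos3(id78) recv 54: drop; pos4(id62) recv 78: fwd; pos5(id85) recv 62: drop; pos6(id74) recv 85: fwd; pos0(id66) recv 74: fwd
Round 2: pos3(id78) recv 97: fwd; pos5(id85) recv 78: drop; pos0(id66) recv 85: fwd; pos1(id97) recv 74: drop
Round 3: pos4(id62) recv 97: fwd; pos1(id97) recv 85: drop
Round 4: pos5(id85) recv 97: fwd
Round 5: pos6(id74) recv 97: fwd
Round 6: pos0(id66) recv 97: fwd
Round 7: pos1(id97) recv 97: ELECTED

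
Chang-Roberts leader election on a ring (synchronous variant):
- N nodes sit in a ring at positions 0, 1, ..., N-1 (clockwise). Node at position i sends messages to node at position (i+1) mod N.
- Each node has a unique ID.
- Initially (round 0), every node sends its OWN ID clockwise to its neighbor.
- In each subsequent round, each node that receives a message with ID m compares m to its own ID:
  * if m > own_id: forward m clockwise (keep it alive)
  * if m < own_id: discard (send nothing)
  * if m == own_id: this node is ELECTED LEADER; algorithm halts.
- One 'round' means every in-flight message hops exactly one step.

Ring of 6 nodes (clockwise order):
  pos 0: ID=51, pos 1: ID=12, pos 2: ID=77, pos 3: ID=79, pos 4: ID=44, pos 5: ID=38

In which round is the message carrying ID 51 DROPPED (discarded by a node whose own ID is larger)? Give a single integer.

Round 1: pos1(id12) recv 51: fwd; pos2(id77) recv 12: drop; pos3(id79) recv 77: drop; pos4(id44) recv 79: fwd; pos5(id38) recv 44: fwd; pos0(id51) recv 38: drop
Round 2: pos2(id77) recv 51: drop; pos5(id38) recv 79: fwd; pos0(id51) recv 44: drop
Round 3: pos0(id51) recv 79: fwd
Round 4: pos1(id12) recv 79: fwd
Round 5: pos2(id77) recv 79: fwd
Round 6: pos3(id79) recv 79: ELECTED
Message ID 51 originates at pos 0; dropped at pos 2 in round 2

Answer: 2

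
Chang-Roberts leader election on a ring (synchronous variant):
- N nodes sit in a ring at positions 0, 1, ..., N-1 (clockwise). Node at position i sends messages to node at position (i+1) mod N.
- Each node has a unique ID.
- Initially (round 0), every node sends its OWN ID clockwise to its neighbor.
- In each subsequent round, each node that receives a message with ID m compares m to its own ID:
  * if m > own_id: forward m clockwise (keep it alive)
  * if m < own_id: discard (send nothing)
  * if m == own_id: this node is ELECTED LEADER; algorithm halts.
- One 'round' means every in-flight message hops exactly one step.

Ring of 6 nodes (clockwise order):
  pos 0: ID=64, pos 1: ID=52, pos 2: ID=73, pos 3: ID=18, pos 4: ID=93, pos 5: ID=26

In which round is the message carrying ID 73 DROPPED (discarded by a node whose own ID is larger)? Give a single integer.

Round 1: pos1(id52) recv 64: fwd; pos2(id73) recv 52: drop; pos3(id18) recv 73: fwd; pos4(id93) recv 18: drop; pos5(id26) recv 93: fwd; pos0(id64) recv 26: drop
Round 2: pos2(id73) recv 64: drop; pos4(id93) recv 73: drop; pos0(id64) recv 93: fwd
Round 3: pos1(id52) recv 93: fwd
Round 4: pos2(id73) recv 93: fwd
Round 5: pos3(id18) recv 93: fwd
Round 6: pos4(id93) recv 93: ELECTED
Message ID 73 originates at pos 2; dropped at pos 4 in round 2

Answer: 2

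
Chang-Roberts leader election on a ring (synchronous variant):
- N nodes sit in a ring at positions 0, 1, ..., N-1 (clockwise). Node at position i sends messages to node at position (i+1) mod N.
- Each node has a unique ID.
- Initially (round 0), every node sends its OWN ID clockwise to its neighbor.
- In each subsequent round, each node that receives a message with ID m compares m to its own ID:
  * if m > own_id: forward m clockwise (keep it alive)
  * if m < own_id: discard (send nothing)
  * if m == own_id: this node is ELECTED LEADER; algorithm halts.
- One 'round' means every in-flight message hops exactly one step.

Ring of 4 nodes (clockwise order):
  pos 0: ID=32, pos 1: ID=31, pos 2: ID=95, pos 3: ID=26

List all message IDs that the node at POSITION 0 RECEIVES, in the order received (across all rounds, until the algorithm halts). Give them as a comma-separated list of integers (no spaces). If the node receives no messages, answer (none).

Answer: 26,95

Derivation:
Round 1: pos1(id31) recv 32: fwd; pos2(id95) recv 31: drop; pos3(id26) recv 95: fwd; pos0(id32) recv 26: drop
Round 2: pos2(id95) recv 32: drop; pos0(id32) recv 95: fwd
Round 3: pos1(id31) recv 95: fwd
Round 4: pos2(id95) recv 95: ELECTED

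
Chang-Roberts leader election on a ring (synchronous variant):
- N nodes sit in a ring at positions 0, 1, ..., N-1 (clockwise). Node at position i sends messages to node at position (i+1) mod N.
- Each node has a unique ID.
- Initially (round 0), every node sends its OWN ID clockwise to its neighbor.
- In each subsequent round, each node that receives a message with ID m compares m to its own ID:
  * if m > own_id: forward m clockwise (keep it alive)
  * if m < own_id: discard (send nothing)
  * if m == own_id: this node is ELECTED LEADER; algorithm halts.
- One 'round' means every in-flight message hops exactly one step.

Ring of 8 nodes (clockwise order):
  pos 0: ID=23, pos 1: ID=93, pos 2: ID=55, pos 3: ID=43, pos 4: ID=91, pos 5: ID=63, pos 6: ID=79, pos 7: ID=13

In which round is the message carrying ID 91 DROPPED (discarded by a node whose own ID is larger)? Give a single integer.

Round 1: pos1(id93) recv 23: drop; pos2(id55) recv 93: fwd; pos3(id43) recv 55: fwd; pos4(id91) recv 43: drop; pos5(id63) recv 91: fwd; pos6(id79) recv 63: drop; pos7(id13) recv 79: fwd; pos0(id23) recv 13: drop
Round 2: pos3(id43) recv 93: fwd; pos4(id91) recv 55: drop; pos6(id79) recv 91: fwd; pos0(id23) recv 79: fwd
Round 3: pos4(id91) recv 93: fwd; pos7(id13) recv 91: fwd; pos1(id93) recv 79: drop
Round 4: pos5(id63) recv 93: fwd; pos0(id23) recv 91: fwd
Round 5: pos6(id79) recv 93: fwd; pos1(id93) recv 91: drop
Round 6: pos7(id13) recv 93: fwd
Round 7: pos0(id23) recv 93: fwd
Round 8: pos1(id93) recv 93: ELECTED
Message ID 91 originates at pos 4; dropped at pos 1 in round 5

Answer: 5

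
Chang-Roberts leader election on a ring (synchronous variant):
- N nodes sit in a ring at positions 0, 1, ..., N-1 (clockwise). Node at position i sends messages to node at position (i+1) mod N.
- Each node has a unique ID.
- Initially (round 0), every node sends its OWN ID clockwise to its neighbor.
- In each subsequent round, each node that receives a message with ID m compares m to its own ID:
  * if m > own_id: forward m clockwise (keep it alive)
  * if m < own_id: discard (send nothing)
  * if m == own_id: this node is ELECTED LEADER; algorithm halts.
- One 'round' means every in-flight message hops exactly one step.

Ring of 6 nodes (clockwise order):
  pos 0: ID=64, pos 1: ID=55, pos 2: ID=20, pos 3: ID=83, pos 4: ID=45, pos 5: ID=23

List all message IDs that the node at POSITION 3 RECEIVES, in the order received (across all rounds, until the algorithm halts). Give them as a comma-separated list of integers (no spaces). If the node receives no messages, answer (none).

Round 1: pos1(id55) recv 64: fwd; pos2(id20) recv 55: fwd; pos3(id83) recv 20: drop; pos4(id45) recv 83: fwd; pos5(id23) recv 45: fwd; pos0(id64) recv 23: drop
Round 2: pos2(id20) recv 64: fwd; pos3(id83) recv 55: drop; pos5(id23) recv 83: fwd; pos0(id64) recv 45: drop
Round 3: pos3(id83) recv 64: drop; pos0(id64) recv 83: fwd
Round 4: pos1(id55) recv 83: fwd
Round 5: pos2(id20) recv 83: fwd
Round 6: pos3(id83) recv 83: ELECTED

Answer: 20,55,64,83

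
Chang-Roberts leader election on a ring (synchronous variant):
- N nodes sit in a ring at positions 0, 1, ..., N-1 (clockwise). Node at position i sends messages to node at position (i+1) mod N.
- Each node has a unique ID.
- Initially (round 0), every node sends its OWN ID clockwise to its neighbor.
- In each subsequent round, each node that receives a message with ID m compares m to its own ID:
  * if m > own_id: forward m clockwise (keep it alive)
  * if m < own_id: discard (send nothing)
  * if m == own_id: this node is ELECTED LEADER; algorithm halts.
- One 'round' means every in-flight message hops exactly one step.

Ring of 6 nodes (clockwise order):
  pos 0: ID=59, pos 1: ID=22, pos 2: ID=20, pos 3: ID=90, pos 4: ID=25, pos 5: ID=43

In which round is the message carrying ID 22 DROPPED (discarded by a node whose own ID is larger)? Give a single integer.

Answer: 2

Derivation:
Round 1: pos1(id22) recv 59: fwd; pos2(id20) recv 22: fwd; pos3(id90) recv 20: drop; pos4(id25) recv 90: fwd; pos5(id43) recv 25: drop; pos0(id59) recv 43: drop
Round 2: pos2(id20) recv 59: fwd; pos3(id90) recv 22: drop; pos5(id43) recv 90: fwd
Round 3: pos3(id90) recv 59: drop; pos0(id59) recv 90: fwd
Round 4: pos1(id22) recv 90: fwd
Round 5: pos2(id20) recv 90: fwd
Round 6: pos3(id90) recv 90: ELECTED
Message ID 22 originates at pos 1; dropped at pos 3 in round 2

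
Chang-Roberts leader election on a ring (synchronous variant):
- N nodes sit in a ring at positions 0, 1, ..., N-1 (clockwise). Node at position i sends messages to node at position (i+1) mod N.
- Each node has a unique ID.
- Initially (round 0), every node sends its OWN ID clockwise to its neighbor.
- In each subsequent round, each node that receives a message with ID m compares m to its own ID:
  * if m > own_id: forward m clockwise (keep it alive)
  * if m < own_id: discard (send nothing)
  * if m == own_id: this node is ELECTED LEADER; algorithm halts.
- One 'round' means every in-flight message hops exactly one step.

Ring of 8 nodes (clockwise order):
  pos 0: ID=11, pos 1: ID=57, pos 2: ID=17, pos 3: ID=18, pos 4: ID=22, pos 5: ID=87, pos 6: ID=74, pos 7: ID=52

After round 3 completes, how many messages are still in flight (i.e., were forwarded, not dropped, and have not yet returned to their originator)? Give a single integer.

Answer: 3

Derivation:
Round 1: pos1(id57) recv 11: drop; pos2(id17) recv 57: fwd; pos3(id18) recv 17: drop; pos4(id22) recv 18: drop; pos5(id87) recv 22: drop; pos6(id74) recv 87: fwd; pos7(id52) recv 74: fwd; pos0(id11) recv 52: fwd
Round 2: pos3(id18) recv 57: fwd; pos7(id52) recv 87: fwd; pos0(id11) recv 74: fwd; pos1(id57) recv 52: drop
Round 3: pos4(id22) recv 57: fwd; pos0(id11) recv 87: fwd; pos1(id57) recv 74: fwd
After round 3: 3 messages still in flight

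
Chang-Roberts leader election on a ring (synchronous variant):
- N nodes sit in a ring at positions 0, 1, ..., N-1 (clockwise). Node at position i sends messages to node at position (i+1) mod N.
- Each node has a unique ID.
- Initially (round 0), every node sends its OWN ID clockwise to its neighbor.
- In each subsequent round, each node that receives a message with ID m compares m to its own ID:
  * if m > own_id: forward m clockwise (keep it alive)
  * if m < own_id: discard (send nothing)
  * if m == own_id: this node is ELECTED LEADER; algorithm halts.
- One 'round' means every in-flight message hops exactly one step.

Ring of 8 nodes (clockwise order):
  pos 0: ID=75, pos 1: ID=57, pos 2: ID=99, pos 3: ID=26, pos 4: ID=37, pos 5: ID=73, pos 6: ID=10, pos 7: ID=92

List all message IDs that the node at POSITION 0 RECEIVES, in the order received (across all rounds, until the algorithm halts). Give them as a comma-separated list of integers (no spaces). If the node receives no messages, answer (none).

Answer: 92,99

Derivation:
Round 1: pos1(id57) recv 75: fwd; pos2(id99) recv 57: drop; pos3(id26) recv 99: fwd; pos4(id37) recv 26: drop; pos5(id73) recv 37: drop; pos6(id10) recv 73: fwd; pos7(id92) recv 10: drop; pos0(id75) recv 92: fwd
Round 2: pos2(id99) recv 75: drop; pos4(id37) recv 99: fwd; pos7(id92) recv 73: drop; pos1(id57) recv 92: fwd
Round 3: pos5(id73) recv 99: fwd; pos2(id99) recv 92: drop
Round 4: pos6(id10) recv 99: fwd
Round 5: pos7(id92) recv 99: fwd
Round 6: pos0(id75) recv 99: fwd
Round 7: pos1(id57) recv 99: fwd
Round 8: pos2(id99) recv 99: ELECTED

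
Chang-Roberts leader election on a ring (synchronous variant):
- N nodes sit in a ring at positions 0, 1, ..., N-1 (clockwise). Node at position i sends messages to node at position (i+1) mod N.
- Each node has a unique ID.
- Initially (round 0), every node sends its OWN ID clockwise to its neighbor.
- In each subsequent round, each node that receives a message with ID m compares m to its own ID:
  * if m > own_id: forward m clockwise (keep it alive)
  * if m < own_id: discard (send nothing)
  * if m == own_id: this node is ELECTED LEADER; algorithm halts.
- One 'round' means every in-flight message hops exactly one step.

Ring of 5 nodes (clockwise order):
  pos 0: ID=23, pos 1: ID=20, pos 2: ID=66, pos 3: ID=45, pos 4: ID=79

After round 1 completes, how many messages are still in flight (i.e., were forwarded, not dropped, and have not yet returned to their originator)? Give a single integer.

Round 1: pos1(id20) recv 23: fwd; pos2(id66) recv 20: drop; pos3(id45) recv 66: fwd; pos4(id79) recv 45: drop; pos0(id23) recv 79: fwd
After round 1: 3 messages still in flight

Answer: 3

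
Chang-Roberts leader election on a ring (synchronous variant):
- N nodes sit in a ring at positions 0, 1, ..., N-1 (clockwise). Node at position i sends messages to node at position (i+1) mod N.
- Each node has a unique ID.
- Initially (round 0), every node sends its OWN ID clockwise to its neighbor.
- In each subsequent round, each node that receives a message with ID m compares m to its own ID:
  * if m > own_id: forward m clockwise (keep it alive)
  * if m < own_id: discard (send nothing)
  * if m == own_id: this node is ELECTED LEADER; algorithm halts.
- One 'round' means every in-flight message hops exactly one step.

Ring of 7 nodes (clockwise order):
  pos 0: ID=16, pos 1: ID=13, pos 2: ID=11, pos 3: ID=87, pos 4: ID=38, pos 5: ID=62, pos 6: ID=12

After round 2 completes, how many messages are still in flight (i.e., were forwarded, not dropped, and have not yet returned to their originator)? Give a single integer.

Round 1: pos1(id13) recv 16: fwd; pos2(id11) recv 13: fwd; pos3(id87) recv 11: drop; pos4(id38) recv 87: fwd; pos5(id62) recv 38: drop; pos6(id12) recv 62: fwd; pos0(id16) recv 12: drop
Round 2: pos2(id11) recv 16: fwd; pos3(id87) recv 13: drop; pos5(id62) recv 87: fwd; pos0(id16) recv 62: fwd
After round 2: 3 messages still in flight

Answer: 3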